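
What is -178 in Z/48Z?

14

-178 = -4*48 + 14, so -178 ≡ 14 (mod 48).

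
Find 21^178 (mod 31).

Using repeated squaring:
178 in binary is 10110010, i.e. 178 = 128 + 32 + 16 + 2.
21^1 ≡ 21 (mod 31)
21^2 ≡ 21^2 = 441 ≡ 7 (mod 31)
21^4 ≡ 7^2 = 49 ≡ 18 (mod 31)
21^8 ≡ 18^2 = 324 ≡ 14 (mod 31)
21^16 ≡ 14^2 = 196 ≡ 10 (mod 31)
21^32 ≡ 10^2 = 100 ≡ 7 (mod 31)
21^64 ≡ 7^2 = 49 ≡ 18 (mod 31)
21^128 ≡ 18^2 = 324 ≡ 14 (mod 31)
21^178 = 21^128 · 21^32 · 21^16 · 21^2 ≡ 14 · 7 · 10 · 7 (mod 31).
Accumulate the product:
14 · 7 = 98 ≡ 5
5 · 10 = 50 ≡ 19
19 · 7 = 133 ≡ 9

9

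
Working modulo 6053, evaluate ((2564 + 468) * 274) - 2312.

5248

2564 + 468 = 3032
3032 * 274 = 830768 ≡ 1507 (mod 6053)
1507 - 2312 = -805 ≡ 5248 (mod 6053)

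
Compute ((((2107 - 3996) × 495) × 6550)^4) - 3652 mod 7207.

764

2107 - 3996 = -1889 ≡ 5318 (mod 7207)
5318 × 495 = 2632410 ≡ 1855 (mod 7207)
1855 × 6550 = 12150250 ≡ 6455 (mod 7207)
(6455)^4 ≡ 4416 (mod 7207)
4416 - 3652 = 764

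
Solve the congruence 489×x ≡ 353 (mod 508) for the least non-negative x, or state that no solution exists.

329

gcd(489, 508) = 1, so a unique solution mod 508 exists.
489⁻¹ ≡ 401 (mod 508).
x ≡ 401×353 ≡ 329 (mod 508).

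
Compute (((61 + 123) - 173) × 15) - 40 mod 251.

125

61 + 123 = 184
184 - 173 = 11
11 × 15 = 165
165 - 40 = 125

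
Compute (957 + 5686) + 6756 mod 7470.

957 + 5686 = 6643
6643 + 6756 = 13399 ≡ 5929 (mod 7470)

5929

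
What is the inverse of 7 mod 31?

9

Apply the Euclidean algorithm and back-substitute:
31 = 4·7 + 3
7 = 2·3 + 1
3 = 3·1 + 0
gcd(7, 31) = 1, so the inverse exists.
Back-substitute for 1:
1 = 1·7 − 2·3
  = −2·31 + 9·7
So 7⁻¹ ≡ 9 (mod 31).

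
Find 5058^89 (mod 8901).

6300

Using repeated squaring:
89 in binary is 1011001, i.e. 89 = 64 + 16 + 8 + 1.
5058^1 ≡ 5058 (mod 8901)
5058^2 ≡ 5058^2 = 25583364 ≡ 1890 (mod 8901)
5058^4 ≡ 1890^2 = 3572100 ≡ 2799 (mod 8901)
5058^8 ≡ 2799^2 = 7834401 ≡ 1521 (mod 8901)
5058^16 ≡ 1521^2 = 2313441 ≡ 8082 (mod 8901)
5058^32 ≡ 8082^2 = 65318724 ≡ 3186 (mod 8901)
5058^64 ≡ 3186^2 = 10150596 ≡ 3456 (mod 8901)
5058^89 = 5058^64 · 5058^16 · 5058^8 · 5058^1 ≡ 3456 · 8082 · 1521 · 5058 (mod 8901).
Accumulate the product:
3456 · 8082 = 27931392 ≡ 54
54 · 1521 = 82134 ≡ 2025
2025 · 5058 = 10242450 ≡ 6300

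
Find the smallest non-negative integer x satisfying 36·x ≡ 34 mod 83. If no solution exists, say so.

24

gcd(36, 83) = 1, so a unique solution mod 83 exists.
36⁻¹ ≡ 30 (mod 83).
x ≡ 30·34 ≡ 24 (mod 83).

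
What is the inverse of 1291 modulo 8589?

Apply the Euclidean algorithm and back-substitute:
8589 = 6×1291 + 843
1291 = 1×843 + 448
843 = 1×448 + 395
448 = 1×395 + 53
395 = 7×53 + 24
53 = 2×24 + 5
24 = 4×5 + 4
5 = 1×4 + 1
4 = 4×1 + 0
gcd(1291, 8589) = 1, so the inverse exists.
Back-substitute for 1:
1 = 1×5 − 1×4
  = −1×24 + 5×5
  = 5×53 − 11×24
  = −11×395 + 82×53
  = 82×448 − 93×395
  = −93×843 + 175×448
  = 175×1291 − 268×843
  = −268×8589 + 1783×1291
So 1291⁻¹ ≡ 1783 (mod 8589).

1783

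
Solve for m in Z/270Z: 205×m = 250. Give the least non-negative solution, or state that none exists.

gcd(205, 270) = 5, and 5 | 250, so solutions exist.
Divide through by 5: 41×m = 50 (mod 54).
41⁻¹ ≡ 29 (mod 54).
m ≡ 29×50 ≡ 46 (mod 54).
The smallest non-negative solution is m = 46.

46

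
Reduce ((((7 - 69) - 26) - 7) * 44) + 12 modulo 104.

96

7 - 69 = -62 ≡ 42 (mod 104)
42 - 26 = 16
16 - 7 = 9
9 * 44 = 396 ≡ 84 (mod 104)
84 + 12 = 96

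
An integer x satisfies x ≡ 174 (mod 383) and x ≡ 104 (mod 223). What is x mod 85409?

383⁻¹ mod 223: 383×46 ≡ 1 (mod 223), so 383⁻¹ ≡ 46.
x = 174 + 383×((104 − 174)×46 mod 223) = 174 + 383×125 = 48049.
Check: 48049 mod 383 = 174, 48049 mod 223 = 104. ✓

48049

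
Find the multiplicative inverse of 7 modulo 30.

13

Run the extended Euclidean algorithm:
30 = 4×7 + 2
7 = 3×2 + 1
2 = 2×1 + 0
gcd(7, 30) = 1, so the inverse exists.
Back-substitute for 1:
1 = 1×7 − 3×2
  = −3×30 + 13×7
So 7⁻¹ ≡ 13 (mod 30).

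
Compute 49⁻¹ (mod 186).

Apply the Euclidean algorithm and back-substitute:
186 = 3*49 + 39
49 = 1*39 + 10
39 = 3*10 + 9
10 = 1*9 + 1
9 = 9*1 + 0
gcd(49, 186) = 1, so the inverse exists.
Back-substitute for 1:
1 = 1*10 − 1*9
  = −1*39 + 4*10
  = 4*49 − 5*39
  = −5*186 + 19*49
So 49⁻¹ ≡ 19 (mod 186).

19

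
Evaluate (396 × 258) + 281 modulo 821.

396 × 258 = 102168 ≡ 364 (mod 821)
364 + 281 = 645

645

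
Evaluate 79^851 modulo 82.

55

851 in binary is 1101010011, i.e. 851 = 512 + 256 + 64 + 16 + 2 + 1.
79^1 ≡ 79 (mod 82)
79^2 ≡ 79^2 = 6241 ≡ 9 (mod 82)
79^4 ≡ 9^2 = 81 (mod 82)
79^8 ≡ 81^2 = 6561 ≡ 1 (mod 82)
79^16 ≡ 1^2 = 1 (mod 82)
79^32 ≡ 1^2 = 1 (mod 82)
79^64 ≡ 1^2 = 1 (mod 82)
79^128 ≡ 1^2 = 1 (mod 82)
79^256 ≡ 1^2 = 1 (mod 82)
79^512 ≡ 1^2 = 1 (mod 82)
79^851 = 79^512 · 79^256 · 79^64 · 79^16 · 79^2 · 79^1 ≡ 1 · 1 · 1 · 1 · 9 · 79 (mod 82).
Accumulate the product:
1 · 1 = 1
1 · 1 = 1
1 · 1 = 1
1 · 9 = 9
9 · 79 = 711 ≡ 55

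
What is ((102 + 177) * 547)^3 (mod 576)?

477

102 + 177 = 279
279 * 547 = 152613 ≡ 549 (mod 576)
(549)^3 ≡ 477 (mod 576)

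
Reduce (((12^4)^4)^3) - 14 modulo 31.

25

(12)^4 ≡ 28 (mod 31)
(28)^4 ≡ 19 (mod 31)
(19)^3 ≡ 8 (mod 31)
8 - 14 = -6 ≡ 25 (mod 31)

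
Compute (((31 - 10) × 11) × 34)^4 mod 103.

31 - 10 = 21
21 × 11 = 231 ≡ 25 (mod 103)
25 × 34 = 850 ≡ 26 (mod 103)
(26)^4 ≡ 68 (mod 103)

68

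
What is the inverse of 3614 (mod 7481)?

By the extended Euclidean algorithm:
7481 = 2*3614 + 253
3614 = 14*253 + 72
253 = 3*72 + 37
72 = 1*37 + 35
37 = 1*35 + 2
35 = 17*2 + 1
2 = 2*1 + 0
gcd(3614, 7481) = 1, so the inverse exists.
Bézout: 1 = −1757*7481 + 3637*3614.
So 3614⁻¹ ≡ 3637 (mod 7481).

3637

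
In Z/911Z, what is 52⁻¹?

Run the extended Euclidean algorithm:
911 = 17×52 + 27
52 = 1×27 + 25
27 = 1×25 + 2
25 = 12×2 + 1
2 = 2×1 + 0
gcd(52, 911) = 1, so the inverse exists.
Back-substitute for 1:
1 = 1×25 − 12×2
  = −12×27 + 13×25
  = 13×52 − 25×27
  = −25×911 + 438×52
So 52⁻¹ ≡ 438 (mod 911).

438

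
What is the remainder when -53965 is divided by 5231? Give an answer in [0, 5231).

-53965 = -11*5231 + 3576, so -53965 ≡ 3576 (mod 5231).

3576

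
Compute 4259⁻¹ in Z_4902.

4902 = 1·4259 + 643
4259 = 6·643 + 401
643 = 1·401 + 242
401 = 1·242 + 159
242 = 1·159 + 83
159 = 1·83 + 76
83 = 1·76 + 7
76 = 10·7 + 6
7 = 1·6 + 1
6 = 6·1 + 0
gcd(4259, 4902) = 1, so the inverse exists.
Back-substitute for 1:
1 = 1·7 − 1·6
  = −1·76 + 11·7
  = 11·83 − 12·76
  = −12·159 + 23·83
  = 23·242 − 35·159
  = −35·401 + 58·242
  = 58·643 − 93·401
  = −93·4259 + 616·643
  = 616·4902 − 709·4259
So 4259⁻¹ ≡ −709 ≡ 4193 (mod 4902).

4193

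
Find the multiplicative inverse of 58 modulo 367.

19

367 = 6·58 + 19
58 = 3·19 + 1
19 = 19·1 + 0
gcd(58, 367) = 1, so the inverse exists.
Bézout: 1 = −3·367 + 19·58.
So 58⁻¹ ≡ 19 (mod 367).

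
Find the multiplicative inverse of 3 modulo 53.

18

Apply the Euclidean algorithm and back-substitute:
53 = 17·3 + 2
3 = 1·2 + 1
2 = 2·1 + 0
gcd(3, 53) = 1, so the inverse exists.
Bézout: 1 = −1·53 + 18·3.
So 3⁻¹ ≡ 18 (mod 53).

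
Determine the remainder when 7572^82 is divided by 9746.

82 in binary is 1010010, i.e. 82 = 64 + 16 + 2.
7572^1 ≡ 7572 (mod 9746)
7572^2 ≡ 7572^2 = 57335184 ≡ 9212 (mod 9746)
7572^4 ≡ 9212^2 = 84860944 ≡ 2522 (mod 9746)
7572^8 ≡ 2522^2 = 6360484 ≡ 6092 (mod 9746)
7572^16 ≡ 6092^2 = 37112464 ≡ 9442 (mod 9746)
7572^32 ≡ 9442^2 = 89151364 ≡ 4702 (mod 9746)
7572^64 ≡ 4702^2 = 22108804 ≡ 4876 (mod 9746)
7572^82 = 7572^64 · 7572^16 · 7572^2 ≡ 4876 · 9442 · 9212 (mod 9746).
Accumulate the product:
4876 · 9442 = 46039192 ≡ 8834
8834 · 9212 = 81378808 ≡ 9454

9454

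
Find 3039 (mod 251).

27

3039 = 12*251 + 27, so 3039 ≡ 27 (mod 251).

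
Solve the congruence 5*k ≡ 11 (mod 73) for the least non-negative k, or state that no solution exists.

gcd(5, 73) = 1, so a unique solution mod 73 exists.
5⁻¹ ≡ 44 (mod 73).
k ≡ 44*11 ≡ 46 (mod 73).

46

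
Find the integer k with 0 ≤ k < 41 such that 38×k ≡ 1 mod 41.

Run the extended Euclidean algorithm:
41 = 1·38 + 3
38 = 12·3 + 2
3 = 1·2 + 1
2 = 2·1 + 0
gcd(38, 41) = 1, so the inverse exists.
Bézout: 1 = 13·41 − 14·38.
So 38⁻¹ ≡ −14 ≡ 27 (mod 41).

27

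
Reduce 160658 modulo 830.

468

160658 = 193×830 + 468, so 160658 ≡ 468 (mod 830).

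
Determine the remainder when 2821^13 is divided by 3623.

2622

13 in binary is 1101, i.e. 13 = 8 + 4 + 1.
2821^1 ≡ 2821 (mod 3623)
2821^2 ≡ 2821^2 = 7958041 ≡ 1933 (mod 3623)
2821^4 ≡ 1933^2 = 3736489 ≡ 1176 (mod 3623)
2821^8 ≡ 1176^2 = 1382976 ≡ 2613 (mod 3623)
2821^13 = 2821^8 × 2821^4 × 2821^1 ≡ 2613 × 1176 × 2821 (mod 3623).
Accumulate the product:
2613 × 1176 = 3072888 ≡ 584
584 × 2821 = 1647464 ≡ 2622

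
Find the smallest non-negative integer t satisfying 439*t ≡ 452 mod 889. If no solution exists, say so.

726

gcd(439, 889) = 1, so a unique solution mod 889 exists.
439⁻¹ ≡ 808 (mod 889).
t ≡ 808*452 ≡ 726 (mod 889).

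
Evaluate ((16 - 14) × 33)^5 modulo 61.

14

16 - 14 = 2
2 × 33 = 66 ≡ 5 (mod 61)
(5)^5 ≡ 14 (mod 61)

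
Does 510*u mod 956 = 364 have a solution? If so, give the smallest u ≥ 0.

gcd(510, 956) = 2, and 2 | 364, so solutions exist.
Divide through by 2: 255*u mod 478 = 182.
255⁻¹ ≡ 15 (mod 478).
u ≡ 15*182 ≡ 340 (mod 478).
The smallest non-negative solution is u = 340.

340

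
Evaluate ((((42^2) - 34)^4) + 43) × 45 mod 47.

46

(42)^2 ≡ 25 (mod 47)
25 - 34 = -9 ≡ 38 (mod 47)
(38)^4 ≡ 28 (mod 47)
28 + 43 = 71 ≡ 24 (mod 47)
24 × 45 = 1080 ≡ 46 (mod 47)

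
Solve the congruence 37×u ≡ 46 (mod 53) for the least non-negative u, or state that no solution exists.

gcd(37, 53) = 1, so a unique solution mod 53 exists.
37⁻¹ ≡ 43 (mod 53).
u ≡ 43×46 ≡ 17 (mod 53).

17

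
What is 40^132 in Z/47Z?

6

Compute successive squares:
132 in binary is 10000100, i.e. 132 = 128 + 4.
40^1 ≡ 40 (mod 47)
40^2 ≡ 40^2 = 1600 ≡ 2 (mod 47)
40^4 ≡ 2^2 = 4 (mod 47)
40^8 ≡ 4^2 = 16 (mod 47)
40^16 ≡ 16^2 = 256 ≡ 21 (mod 47)
40^32 ≡ 21^2 = 441 ≡ 18 (mod 47)
40^64 ≡ 18^2 = 324 ≡ 42 (mod 47)
40^128 ≡ 42^2 = 1764 ≡ 25 (mod 47)
40^132 = 40^128 × 40^4 ≡ 25 × 4 (mod 47).
25 × 4 = 100 ≡ 6 (mod 47).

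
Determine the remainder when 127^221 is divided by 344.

231

Using repeated squaring:
127^1 ≡ 127 (mod 344)
127^2 ≡ 127^2 = 16129 ≡ 305 (mod 344)
127^4 ≡ 305^2 = 93025 ≡ 145 (mod 344)
127^8 ≡ 145^2 = 21025 ≡ 41 (mod 344)
127^16 ≡ 41^2 = 1681 ≡ 305 (mod 344)
127^32 ≡ 305^2 = 93025 ≡ 145 (mod 344)
127^64 ≡ 145^2 = 21025 ≡ 41 (mod 344)
127^128 ≡ 41^2 = 1681 ≡ 305 (mod 344)
127^221 = 127^128 * 127^64 * 127^16 * 127^8 * 127^4 * 127^1 ≡ 305 * 41 * 305 * 41 * 145 * 127 (mod 344).
Accumulate the product:
305 * 41 = 12505 ≡ 121
121 * 305 = 36905 ≡ 97
97 * 41 = 3977 ≡ 193
193 * 145 = 27985 ≡ 121
121 * 127 = 15367 ≡ 231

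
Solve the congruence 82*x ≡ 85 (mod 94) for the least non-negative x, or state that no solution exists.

no solution

gcd(82, 94) = 2, and 2 does not divide 85.
So the congruence has no solution.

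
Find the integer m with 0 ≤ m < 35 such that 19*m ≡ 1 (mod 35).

Run the extended Euclidean algorithm:
35 = 1·19 + 16
19 = 1·16 + 3
16 = 5·3 + 1
3 = 3·1 + 0
gcd(19, 35) = 1, so the inverse exists.
Back-substitute for 1:
1 = 1·16 − 5·3
  = −5·19 + 6·16
  = 6·35 − 11·19
So 19⁻¹ ≡ −11 ≡ 24 (mod 35).

24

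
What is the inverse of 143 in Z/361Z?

Apply the Euclidean algorithm and back-substitute:
361 = 2×143 + 75
143 = 1×75 + 68
75 = 1×68 + 7
68 = 9×7 + 5
7 = 1×5 + 2
5 = 2×2 + 1
2 = 2×1 + 0
gcd(143, 361) = 1, so the inverse exists.
Back-substitute for 1:
1 = 1×5 − 2×2
  = −2×7 + 3×5
  = 3×68 − 29×7
  = −29×75 + 32×68
  = 32×143 − 61×75
  = −61×361 + 154×143
So 143⁻¹ ≡ 154 (mod 361).

154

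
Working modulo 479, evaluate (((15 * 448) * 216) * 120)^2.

89

15 * 448 = 6720 ≡ 14 (mod 479)
14 * 216 = 3024 ≡ 150 (mod 479)
150 * 120 = 18000 ≡ 277 (mod 479)
(277)^2 ≡ 89 (mod 479)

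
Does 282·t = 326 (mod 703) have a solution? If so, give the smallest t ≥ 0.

gcd(282, 703) = 1, so a unique solution mod 703 exists.
282⁻¹ ≡ 177 (mod 703).
t ≡ 177·326 ≡ 56 (mod 703).

56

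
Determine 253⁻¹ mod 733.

423

Apply the Euclidean algorithm and back-substitute:
733 = 2*253 + 227
253 = 1*227 + 26
227 = 8*26 + 19
26 = 1*19 + 7
19 = 2*7 + 5
7 = 1*5 + 2
5 = 2*2 + 1
2 = 2*1 + 0
gcd(253, 733) = 1, so the inverse exists.
Back-substitute for 1:
1 = 1*5 − 2*2
  = −2*7 + 3*5
  = 3*19 − 8*7
  = −8*26 + 11*19
  = 11*227 − 96*26
  = −96*253 + 107*227
  = 107*733 − 310*253
So 253⁻¹ ≡ −310 ≡ 423 (mod 733).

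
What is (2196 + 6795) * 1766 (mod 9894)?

2196 + 6795 = 8991
8991 * 1766 = 15878106 ≡ 8130 (mod 9894)

8130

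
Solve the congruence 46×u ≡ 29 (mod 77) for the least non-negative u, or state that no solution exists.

gcd(46, 77) = 1, so a unique solution mod 77 exists.
46⁻¹ ≡ 72 (mod 77).
u ≡ 72×29 ≡ 9 (mod 77).

9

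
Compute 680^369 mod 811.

1

Compute successive squares:
680^1 ≡ 680 (mod 811)
680^2 ≡ 680^2 = 462400 ≡ 130 (mod 811)
680^4 ≡ 130^2 = 16900 ≡ 680 (mod 811)
680^8 ≡ 680^2 = 462400 ≡ 130 (mod 811)
680^16 ≡ 130^2 = 16900 ≡ 680 (mod 811)
680^32 ≡ 680^2 = 462400 ≡ 130 (mod 811)
680^64 ≡ 130^2 = 16900 ≡ 680 (mod 811)
680^128 ≡ 680^2 = 462400 ≡ 130 (mod 811)
680^256 ≡ 130^2 = 16900 ≡ 680 (mod 811)
680^369 = 680^256 × 680^64 × 680^32 × 680^16 × 680^1 ≡ 680 × 680 × 130 × 680 × 680 (mod 811).
Accumulate the product:
680 × 680 = 462400 ≡ 130
130 × 130 = 16900 ≡ 680
680 × 680 = 462400 ≡ 130
130 × 680 = 88400 ≡ 1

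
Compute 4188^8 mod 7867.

Compute successive squares:
4188^1 ≡ 4188 (mod 7867)
4188^2 ≡ 4188^2 = 17539344 ≡ 3801 (mod 7867)
4188^4 ≡ 3801^2 = 14447601 ≡ 3789 (mod 7867)
4188^8 ≡ 3789^2 = 14356521 ≡ 7113 (mod 7867)
So 4188^8 ≡ 7113 (mod 7867).

7113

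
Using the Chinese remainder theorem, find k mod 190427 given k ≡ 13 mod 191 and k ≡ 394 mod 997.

140971

191⁻¹ mod 997: 191×261 ≡ 1 (mod 997), so 191⁻¹ ≡ 261.
k = 13 + 191×((394 − 13)×261 mod 997) = 13 + 191×738 = 140971.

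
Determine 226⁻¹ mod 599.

By the extended Euclidean algorithm:
599 = 2×226 + 147
226 = 1×147 + 79
147 = 1×79 + 68
79 = 1×68 + 11
68 = 6×11 + 2
11 = 5×2 + 1
2 = 2×1 + 0
gcd(226, 599) = 1, so the inverse exists.
Back-substitute for 1:
1 = 1×11 − 5×2
  = −5×68 + 31×11
  = 31×79 − 36×68
  = −36×147 + 67×79
  = 67×226 − 103×147
  = −103×599 + 273×226
So 226⁻¹ ≡ 273 (mod 599).

273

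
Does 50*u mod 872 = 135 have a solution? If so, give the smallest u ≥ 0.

no solution

gcd(50, 872) = 2, and 2 does not divide 135.
So the congruence has no solution.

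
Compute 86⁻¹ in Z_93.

93 = 1*86 + 7
86 = 12*7 + 2
7 = 3*2 + 1
2 = 2*1 + 0
gcd(86, 93) = 1, so the inverse exists.
Back-substitute for 1:
1 = 1*7 − 3*2
  = −3*86 + 37*7
  = 37*93 − 40*86
So 86⁻¹ ≡ −40 ≡ 53 (mod 93).

53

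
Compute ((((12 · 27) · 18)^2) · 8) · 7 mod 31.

12 · 27 = 324 ≡ 14 (mod 31)
14 · 18 = 252 ≡ 4 (mod 31)
(4)^2 ≡ 16 (mod 31)
16 · 8 = 128 ≡ 4 (mod 31)
4 · 7 = 28

28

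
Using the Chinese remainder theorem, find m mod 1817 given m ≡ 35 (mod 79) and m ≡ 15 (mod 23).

79⁻¹ mod 23: 79*7 ≡ 1 (mod 23), so 79⁻¹ ≡ 7.
m = 35 + 79*((15 − 35)*7 mod 23) = 35 + 79*21 = 1694.
Check: 1694 mod 79 = 35, 1694 mod 23 = 15. ✓

1694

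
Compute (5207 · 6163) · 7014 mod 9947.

1302

5207 · 6163 = 32090741 ≡ 1719 (mod 9947)
1719 · 7014 = 12057066 ≡ 1302 (mod 9947)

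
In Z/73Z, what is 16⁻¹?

73 = 4*16 + 9
16 = 1*9 + 7
9 = 1*7 + 2
7 = 3*2 + 1
2 = 2*1 + 0
gcd(16, 73) = 1, so the inverse exists.
Back-substitute for 1:
1 = 1*7 − 3*2
  = −3*9 + 4*7
  = 4*16 − 7*9
  = −7*73 + 32*16
So 16⁻¹ ≡ 32 (mod 73).

32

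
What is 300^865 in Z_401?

253

Using repeated squaring:
865 in binary is 1101100001, i.e. 865 = 512 + 256 + 64 + 32 + 1.
300^1 ≡ 300 (mod 401)
300^2 ≡ 300^2 = 90000 ≡ 176 (mod 401)
300^4 ≡ 176^2 = 30976 ≡ 99 (mod 401)
300^8 ≡ 99^2 = 9801 ≡ 177 (mod 401)
300^16 ≡ 177^2 = 31329 ≡ 51 (mod 401)
300^32 ≡ 51^2 = 2601 ≡ 195 (mod 401)
300^64 ≡ 195^2 = 38025 ≡ 331 (mod 401)
300^128 ≡ 331^2 = 109561 ≡ 88 (mod 401)
300^256 ≡ 88^2 = 7744 ≡ 125 (mod 401)
300^512 ≡ 125^2 = 15625 ≡ 387 (mod 401)
300^865 = 300^512 · 300^256 · 300^64 · 300^32 · 300^1 ≡ 387 · 125 · 331 · 195 · 300 (mod 401).
Accumulate the product:
387 · 125 = 48375 ≡ 255
255 · 331 = 84405 ≡ 195
195 · 195 = 38025 ≡ 331
331 · 300 = 99300 ≡ 253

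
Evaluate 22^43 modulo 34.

Compute successive squares:
22^1 ≡ 22 (mod 34)
22^2 ≡ 22^2 = 484 ≡ 8 (mod 34)
22^4 ≡ 8^2 = 64 ≡ 30 (mod 34)
22^8 ≡ 30^2 = 900 ≡ 16 (mod 34)
22^16 ≡ 16^2 = 256 ≡ 18 (mod 34)
22^32 ≡ 18^2 = 324 ≡ 18 (mod 34)
22^43 = 22^32 · 22^8 · 22^2 · 22^1 ≡ 18 · 16 · 8 · 22 (mod 34).
Accumulate the product:
18 · 16 = 288 ≡ 16
16 · 8 = 128 ≡ 26
26 · 22 = 572 ≡ 28

28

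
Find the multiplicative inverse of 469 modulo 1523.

Apply the Euclidean algorithm and back-substitute:
1523 = 3·469 + 116
469 = 4·116 + 5
116 = 23·5 + 1
5 = 5·1 + 0
gcd(469, 1523) = 1, so the inverse exists.
Back-substitute for 1:
1 = 1·116 − 23·5
  = −23·469 + 93·116
  = 93·1523 − 302·469
So 469⁻¹ ≡ −302 ≡ 1221 (mod 1523).

1221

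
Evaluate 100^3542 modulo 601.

268

100^1 ≡ 100 (mod 601)
100^2 ≡ 100^2 = 10000 ≡ 384 (mod 601)
100^4 ≡ 384^2 = 147456 ≡ 211 (mod 601)
100^8 ≡ 211^2 = 44521 ≡ 47 (mod 601)
100^16 ≡ 47^2 = 2209 ≡ 406 (mod 601)
100^32 ≡ 406^2 = 164836 ≡ 162 (mod 601)
100^64 ≡ 162^2 = 26244 ≡ 401 (mod 601)
100^128 ≡ 401^2 = 160801 ≡ 334 (mod 601)
100^256 ≡ 334^2 = 111556 ≡ 371 (mod 601)
100^512 ≡ 371^2 = 137641 ≡ 12 (mod 601)
100^1024 ≡ 12^2 = 144 (mod 601)
100^2048 ≡ 144^2 = 20736 ≡ 302 (mod 601)
100^3542 = 100^2048 * 100^1024 * 100^256 * 100^128 * 100^64 * 100^16 * 100^4 * 100^2 ≡ 302 * 144 * 371 * 334 * 401 * 406 * 211 * 384 (mod 601).
Accumulate the product:
302 * 144 = 43488 ≡ 216
216 * 371 = 80136 ≡ 203
203 * 334 = 67802 ≡ 490
490 * 401 = 196490 ≡ 564
564 * 406 = 228984 ≡ 3
3 * 211 = 633 ≡ 32
32 * 384 = 12288 ≡ 268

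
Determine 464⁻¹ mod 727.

340

727 = 1·464 + 263
464 = 1·263 + 201
263 = 1·201 + 62
201 = 3·62 + 15
62 = 4·15 + 2
15 = 7·2 + 1
2 = 2·1 + 0
gcd(464, 727) = 1, so the inverse exists.
Back-substitute for 1:
1 = 1·15 − 7·2
  = −7·62 + 29·15
  = 29·201 − 94·62
  = −94·263 + 123·201
  = 123·464 − 217·263
  = −217·727 + 340·464
So 464⁻¹ ≡ 340 (mod 727).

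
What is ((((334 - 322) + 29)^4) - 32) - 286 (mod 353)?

334 - 322 = 12
12 + 29 = 41
(41)^4 ≡ 349 (mod 353)
349 - 32 = 317
317 - 286 = 31

31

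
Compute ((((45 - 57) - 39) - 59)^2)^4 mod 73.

45 - 57 = -12 ≡ 61 (mod 73)
61 - 39 = 22
22 - 59 = -37 ≡ 36 (mod 73)
(36)^2 ≡ 55 (mod 73)
(55)^4 ≡ 2 (mod 73)

2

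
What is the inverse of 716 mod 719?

By the extended Euclidean algorithm:
719 = 1*716 + 3
716 = 238*3 + 2
3 = 1*2 + 1
2 = 2*1 + 0
gcd(716, 719) = 1, so the inverse exists.
Bézout: 1 = 239*719 − 240*716.
So 716⁻¹ ≡ −240 ≡ 479 (mod 719).

479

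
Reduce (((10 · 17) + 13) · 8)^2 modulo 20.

16

10 · 17 = 170 ≡ 10 (mod 20)
10 + 13 = 23 ≡ 3 (mod 20)
3 · 8 = 24 ≡ 4 (mod 20)
(4)^2 ≡ 16 (mod 20)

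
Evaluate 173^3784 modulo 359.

Compute successive squares:
3784 in binary is 111011001000, i.e. 3784 = 2048 + 1024 + 512 + 128 + 64 + 8.
173^1 ≡ 173 (mod 359)
173^2 ≡ 173^2 = 29929 ≡ 132 (mod 359)
173^4 ≡ 132^2 = 17424 ≡ 192 (mod 359)
173^8 ≡ 192^2 = 36864 ≡ 246 (mod 359)
173^16 ≡ 246^2 = 60516 ≡ 204 (mod 359)
173^32 ≡ 204^2 = 41616 ≡ 331 (mod 359)
173^64 ≡ 331^2 = 109561 ≡ 66 (mod 359)
173^128 ≡ 66^2 = 4356 ≡ 48 (mod 359)
173^256 ≡ 48^2 = 2304 ≡ 150 (mod 359)
173^512 ≡ 150^2 = 22500 ≡ 242 (mod 359)
173^1024 ≡ 242^2 = 58564 ≡ 47 (mod 359)
173^2048 ≡ 47^2 = 2209 ≡ 55 (mod 359)
173^3784 = 173^2048 · 173^1024 · 173^512 · 173^128 · 173^64 · 173^8 ≡ 55 · 47 · 242 · 48 · 66 · 246 (mod 359).
Accumulate the product:
55 · 47 = 2585 ≡ 72
72 · 242 = 17424 ≡ 192
192 · 48 = 9216 ≡ 241
241 · 66 = 15906 ≡ 110
110 · 246 = 27060 ≡ 135

135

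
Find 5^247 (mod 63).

5

247 in binary is 11110111, i.e. 247 = 128 + 64 + 32 + 16 + 4 + 2 + 1.
5^1 ≡ 5 (mod 63)
5^2 ≡ 5^2 = 25 (mod 63)
5^4 ≡ 25^2 = 625 ≡ 58 (mod 63)
5^8 ≡ 58^2 = 3364 ≡ 25 (mod 63)
5^16 ≡ 25^2 = 625 ≡ 58 (mod 63)
5^32 ≡ 58^2 = 3364 ≡ 25 (mod 63)
5^64 ≡ 25^2 = 625 ≡ 58 (mod 63)
5^128 ≡ 58^2 = 3364 ≡ 25 (mod 63)
5^247 = 5^128 · 5^64 · 5^32 · 5^16 · 5^4 · 5^2 · 5^1 ≡ 25 · 58 · 25 · 58 · 58 · 25 · 5 (mod 63).
Accumulate the product:
25 · 58 = 1450 ≡ 1
1 · 25 = 25
25 · 58 = 1450 ≡ 1
1 · 58 = 58
58 · 25 = 1450 ≡ 1
1 · 5 = 5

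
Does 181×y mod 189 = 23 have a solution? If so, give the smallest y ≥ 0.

gcd(181, 189) = 1, so a unique solution mod 189 exists.
181⁻¹ ≡ 118 (mod 189).
y ≡ 118×23 ≡ 68 (mod 189).

68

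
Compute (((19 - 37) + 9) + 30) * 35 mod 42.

21

19 - 37 = -18 ≡ 24 (mod 42)
24 + 9 = 33
33 + 30 = 63 ≡ 21 (mod 42)
21 * 35 = 735 ≡ 21 (mod 42)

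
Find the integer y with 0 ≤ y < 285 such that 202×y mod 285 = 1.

103

Apply the Euclidean algorithm and back-substitute:
285 = 1*202 + 83
202 = 2*83 + 36
83 = 2*36 + 11
36 = 3*11 + 3
11 = 3*3 + 2
3 = 1*2 + 1
2 = 2*1 + 0
gcd(202, 285) = 1, so the inverse exists.
Bézout: 1 = −73*285 + 103*202.
So 202⁻¹ ≡ 103 (mod 285).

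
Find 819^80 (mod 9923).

1004

By square-and-multiply:
819^1 ≡ 819 (mod 9923)
819^2 ≡ 819^2 = 670761 ≡ 5920 (mod 9923)
819^4 ≡ 5920^2 = 35046400 ≡ 8287 (mod 9923)
819^8 ≡ 8287^2 = 68674369 ≡ 7209 (mod 9923)
819^16 ≡ 7209^2 = 51969681 ≡ 2930 (mod 9923)
819^32 ≡ 2930^2 = 8584900 ≡ 1505 (mod 9923)
819^64 ≡ 1505^2 = 2265025 ≡ 2581 (mod 9923)
819^80 = 819^64 × 819^16 ≡ 2581 × 2930 (mod 9923).
2581 × 2930 = 7562330 ≡ 1004 (mod 9923).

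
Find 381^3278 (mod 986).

3278 in binary is 110011001110, i.e. 3278 = 2048 + 1024 + 128 + 64 + 8 + 4 + 2.
381^1 ≡ 381 (mod 986)
381^2 ≡ 381^2 = 145161 ≡ 219 (mod 986)
381^4 ≡ 219^2 = 47961 ≡ 633 (mod 986)
381^8 ≡ 633^2 = 400689 ≡ 373 (mod 986)
381^16 ≡ 373^2 = 139129 ≡ 103 (mod 986)
381^32 ≡ 103^2 = 10609 ≡ 749 (mod 986)
381^64 ≡ 749^2 = 561001 ≡ 953 (mod 986)
381^128 ≡ 953^2 = 908209 ≡ 103 (mod 986)
381^256 ≡ 103^2 = 10609 ≡ 749 (mod 986)
381^512 ≡ 749^2 = 561001 ≡ 953 (mod 986)
381^1024 ≡ 953^2 = 908209 ≡ 103 (mod 986)
381^2048 ≡ 103^2 = 10609 ≡ 749 (mod 986)
381^3278 = 381^2048 · 381^1024 · 381^128 · 381^64 · 381^8 · 381^4 · 381^2 ≡ 749 · 103 · 103 · 953 · 373 · 633 · 219 (mod 986).
Accumulate the product:
749 · 103 = 77147 ≡ 239
239 · 103 = 24617 ≡ 953
953 · 953 = 908209 ≡ 103
103 · 373 = 38419 ≡ 951
951 · 633 = 601983 ≡ 523
523 · 219 = 114537 ≡ 161

161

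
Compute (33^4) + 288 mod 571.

242

(33)^4 ≡ 525 (mod 571)
525 + 288 = 813 ≡ 242 (mod 571)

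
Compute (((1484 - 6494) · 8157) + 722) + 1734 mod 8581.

7189

1484 - 6494 = -5010 ≡ 3571 (mod 8581)
3571 · 8157 = 29128647 ≡ 4733 (mod 8581)
4733 + 722 = 5455
5455 + 1734 = 7189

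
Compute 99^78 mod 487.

482

Using repeated squaring:
78 in binary is 1001110, i.e. 78 = 64 + 8 + 4 + 2.
99^1 ≡ 99 (mod 487)
99^2 ≡ 99^2 = 9801 ≡ 61 (mod 487)
99^4 ≡ 61^2 = 3721 ≡ 312 (mod 487)
99^8 ≡ 312^2 = 97344 ≡ 431 (mod 487)
99^16 ≡ 431^2 = 185761 ≡ 214 (mod 487)
99^32 ≡ 214^2 = 45796 ≡ 18 (mod 487)
99^64 ≡ 18^2 = 324 (mod 487)
99^78 = 99^64 × 99^8 × 99^4 × 99^2 ≡ 324 × 431 × 312 × 61 (mod 487).
Accumulate the product:
324 × 431 = 139644 ≡ 362
362 × 312 = 112944 ≡ 447
447 × 61 = 27267 ≡ 482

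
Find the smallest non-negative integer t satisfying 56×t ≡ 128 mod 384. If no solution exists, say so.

gcd(56, 384) = 8, and 8 | 128, so solutions exist.
Divide through by 8: 7×t mod 48 = 16.
7⁻¹ ≡ 7 (mod 48).
t ≡ 7×16 ≡ 16 (mod 48).
The smallest non-negative solution is t = 16.

16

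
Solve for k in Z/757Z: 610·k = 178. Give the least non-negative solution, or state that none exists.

591

gcd(610, 757) = 1, so a unique solution mod 757 exists.
610⁻¹ ≡ 654 (mod 757).
k ≡ 654·178 ≡ 591 (mod 757).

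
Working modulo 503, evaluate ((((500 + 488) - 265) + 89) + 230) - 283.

256

500 + 488 = 988 ≡ 485 (mod 503)
485 - 265 = 220
220 + 89 = 309
309 + 230 = 539 ≡ 36 (mod 503)
36 - 283 = -247 ≡ 256 (mod 503)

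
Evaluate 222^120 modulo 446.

224

By square-and-multiply:
222^1 ≡ 222 (mod 446)
222^2 ≡ 222^2 = 49284 ≡ 224 (mod 446)
222^4 ≡ 224^2 = 50176 ≡ 224 (mod 446)
222^8 ≡ 224^2 = 50176 ≡ 224 (mod 446)
222^16 ≡ 224^2 = 50176 ≡ 224 (mod 446)
222^32 ≡ 224^2 = 50176 ≡ 224 (mod 446)
222^64 ≡ 224^2 = 50176 ≡ 224 (mod 446)
222^120 = 222^64 · 222^32 · 222^16 · 222^8 ≡ 224 · 224 · 224 · 224 (mod 446).
Accumulate the product:
224 · 224 = 50176 ≡ 224
224 · 224 = 50176 ≡ 224
224 · 224 = 50176 ≡ 224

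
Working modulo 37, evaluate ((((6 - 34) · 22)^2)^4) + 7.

16

6 - 34 = -28 ≡ 9 (mod 37)
9 · 22 = 198 ≡ 13 (mod 37)
(13)^2 ≡ 21 (mod 37)
(21)^4 ≡ 9 (mod 37)
9 + 7 = 16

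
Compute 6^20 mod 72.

Using repeated squaring:
20 in binary is 10100, i.e. 20 = 16 + 4.
6^1 ≡ 6 (mod 72)
6^2 ≡ 6^2 = 36 (mod 72)
6^4 ≡ 36^2 = 1296 ≡ 0 (mod 72)
6^8 ≡ 0^2 = 0 (mod 72)
6^16 ≡ 0^2 = 0 (mod 72)
6^20 = 6^16 × 6^4 ≡ 0 × 0 (mod 72).
0 × 0 = 0 ≡ 0 (mod 72).

0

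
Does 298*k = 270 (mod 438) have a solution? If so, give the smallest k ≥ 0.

gcd(298, 438) = 2, and 2 | 270, so solutions exist.
Divide through by 2: 149*k ≡ 135 mod 219.
149⁻¹ ≡ 122 (mod 219).
k ≡ 122*135 ≡ 45 (mod 219).
The smallest non-negative solution is k = 45.

45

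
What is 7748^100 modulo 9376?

7744

Compute successive squares:
100 in binary is 1100100, i.e. 100 = 64 + 32 + 4.
7748^1 ≡ 7748 (mod 9376)
7748^2 ≡ 7748^2 = 60031504 ≡ 6352 (mod 9376)
7748^4 ≡ 6352^2 = 40347904 ≡ 2976 (mod 9376)
7748^8 ≡ 2976^2 = 8856576 ≡ 5632 (mod 9376)
7748^16 ≡ 5632^2 = 31719424 ≡ 416 (mod 9376)
7748^32 ≡ 416^2 = 173056 ≡ 4288 (mod 9376)
7748^64 ≡ 4288^2 = 18386944 ≡ 608 (mod 9376)
7748^100 = 7748^64 · 7748^32 · 7748^4 ≡ 608 · 4288 · 2976 (mod 9376).
Accumulate the product:
608 · 4288 = 2607104 ≡ 576
576 · 2976 = 1714176 ≡ 7744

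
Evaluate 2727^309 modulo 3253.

Compute successive squares:
309 in binary is 100110101, i.e. 309 = 256 + 32 + 16 + 4 + 1.
2727^1 ≡ 2727 (mod 3253)
2727^2 ≡ 2727^2 = 7436529 ≡ 171 (mod 3253)
2727^4 ≡ 171^2 = 29241 ≡ 3217 (mod 3253)
2727^8 ≡ 3217^2 = 10349089 ≡ 1296 (mod 3253)
2727^16 ≡ 1296^2 = 1679616 ≡ 1068 (mod 3253)
2727^32 ≡ 1068^2 = 1140624 ≡ 2074 (mod 3253)
2727^64 ≡ 2074^2 = 4301476 ≡ 1010 (mod 3253)
2727^128 ≡ 1010^2 = 1020100 ≡ 1911 (mod 3253)
2727^256 ≡ 1911^2 = 3651921 ≡ 2055 (mod 3253)
2727^309 = 2727^256 * 2727^32 * 2727^16 * 2727^4 * 2727^1 ≡ 2055 * 2074 * 1068 * 3217 * 2727 (mod 3253).
Accumulate the product:
2055 * 2074 = 4262070 ≡ 640
640 * 1068 = 683520 ≡ 390
390 * 3217 = 1254630 ≡ 2225
2225 * 2727 = 6067575 ≡ 730

730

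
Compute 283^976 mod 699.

361

Using repeated squaring:
976 in binary is 1111010000, i.e. 976 = 512 + 256 + 128 + 64 + 16.
283^1 ≡ 283 (mod 699)
283^2 ≡ 283^2 = 80089 ≡ 403 (mod 699)
283^4 ≡ 403^2 = 162409 ≡ 241 (mod 699)
283^8 ≡ 241^2 = 58081 ≡ 64 (mod 699)
283^16 ≡ 64^2 = 4096 ≡ 601 (mod 699)
283^32 ≡ 601^2 = 361201 ≡ 517 (mod 699)
283^64 ≡ 517^2 = 267289 ≡ 271 (mod 699)
283^128 ≡ 271^2 = 73441 ≡ 46 (mod 699)
283^256 ≡ 46^2 = 2116 ≡ 19 (mod 699)
283^512 ≡ 19^2 = 361 (mod 699)
283^976 = 283^512 × 283^256 × 283^128 × 283^64 × 283^16 ≡ 361 × 19 × 46 × 271 × 601 (mod 699).
Accumulate the product:
361 × 19 = 6859 ≡ 568
568 × 46 = 26128 ≡ 265
265 × 271 = 71815 ≡ 517
517 × 601 = 310717 ≡ 361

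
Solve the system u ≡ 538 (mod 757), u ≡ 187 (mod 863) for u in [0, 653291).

120144

757⁻¹ mod 863: 757*806 ≡ 1 (mod 863), so 757⁻¹ ≡ 806.
u = 538 + 757*((187 − 538)*806 mod 863) = 538 + 757*158 = 120144.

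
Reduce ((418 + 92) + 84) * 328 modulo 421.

418 + 92 = 510 ≡ 89 (mod 421)
89 + 84 = 173
173 * 328 = 56744 ≡ 330 (mod 421)

330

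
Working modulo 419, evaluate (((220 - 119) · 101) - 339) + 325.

220 - 119 = 101
101 · 101 = 10201 ≡ 145 (mod 419)
145 - 339 = -194 ≡ 225 (mod 419)
225 + 325 = 550 ≡ 131 (mod 419)

131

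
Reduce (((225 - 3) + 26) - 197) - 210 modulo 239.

225 - 3 = 222
222 + 26 = 248 ≡ 9 (mod 239)
9 - 197 = -188 ≡ 51 (mod 239)
51 - 210 = -159 ≡ 80 (mod 239)

80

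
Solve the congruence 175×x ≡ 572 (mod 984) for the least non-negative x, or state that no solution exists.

gcd(175, 984) = 1, so a unique solution mod 984 exists.
175⁻¹ ≡ 343 (mod 984).
x ≡ 343×572 ≡ 380 (mod 984).

380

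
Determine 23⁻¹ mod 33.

23

33 = 1·23 + 10
23 = 2·10 + 3
10 = 3·3 + 1
3 = 3·1 + 0
gcd(23, 33) = 1, so the inverse exists.
Back-substitute for 1:
1 = 1·10 − 3·3
  = −3·23 + 7·10
  = 7·33 − 10·23
So 23⁻¹ ≡ −10 ≡ 23 (mod 33).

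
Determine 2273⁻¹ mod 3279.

Apply the Euclidean algorithm and back-substitute:
3279 = 1*2273 + 1006
2273 = 2*1006 + 261
1006 = 3*261 + 223
261 = 1*223 + 38
223 = 5*38 + 33
38 = 1*33 + 5
33 = 6*5 + 3
5 = 1*3 + 2
3 = 1*2 + 1
2 = 2*1 + 0
gcd(2273, 3279) = 1, so the inverse exists.
Back-substitute for 1:
1 = 1*3 − 1*2
  = −1*5 + 2*3
  = 2*33 − 13*5
  = −13*38 + 15*33
  = 15*223 − 88*38
  = −88*261 + 103*223
  = 103*1006 − 397*261
  = −397*2273 + 897*1006
  = 897*3279 − 1294*2273
So 2273⁻¹ ≡ −1294 ≡ 1985 (mod 3279).

1985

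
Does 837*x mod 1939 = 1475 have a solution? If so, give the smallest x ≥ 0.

1123

gcd(837, 1939) = 1, so a unique solution mod 1939 exists.
837⁻¹ ≡ 1339 (mod 1939).
x ≡ 1339*1475 ≡ 1123 (mod 1939).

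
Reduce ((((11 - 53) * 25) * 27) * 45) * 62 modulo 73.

11 - 53 = -42 ≡ 31 (mod 73)
31 * 25 = 775 ≡ 45 (mod 73)
45 * 27 = 1215 ≡ 47 (mod 73)
47 * 45 = 2115 ≡ 71 (mod 73)
71 * 62 = 4402 ≡ 22 (mod 73)

22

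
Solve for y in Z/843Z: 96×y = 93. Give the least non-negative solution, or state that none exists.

gcd(96, 843) = 3, and 3 | 93, so solutions exist.
Divide through by 3: 32×y = 31 (mod 281).
32⁻¹ ≡ 202 (mod 281).
y ≡ 202×31 ≡ 80 (mod 281).
The smallest non-negative solution is y = 80.

80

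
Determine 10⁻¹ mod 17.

17 = 1×10 + 7
10 = 1×7 + 3
7 = 2×3 + 1
3 = 3×1 + 0
gcd(10, 17) = 1, so the inverse exists.
Back-substitute for 1:
1 = 1×7 − 2×3
  = −2×10 + 3×7
  = 3×17 − 5×10
So 10⁻¹ ≡ −5 ≡ 12 (mod 17).

12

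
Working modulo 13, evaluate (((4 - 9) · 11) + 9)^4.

4 - 9 = -5 ≡ 8 (mod 13)
8 · 11 = 88 ≡ 10 (mod 13)
10 + 9 = 19 ≡ 6 (mod 13)
(6)^4 ≡ 9 (mod 13)

9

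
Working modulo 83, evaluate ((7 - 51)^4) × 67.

39

7 - 51 = -44 ≡ 39 (mod 83)
(39)^4 ≡ 65 (mod 83)
65 × 67 = 4355 ≡ 39 (mod 83)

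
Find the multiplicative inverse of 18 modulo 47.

34

Run the extended Euclidean algorithm:
47 = 2×18 + 11
18 = 1×11 + 7
11 = 1×7 + 4
7 = 1×4 + 3
4 = 1×3 + 1
3 = 3×1 + 0
gcd(18, 47) = 1, so the inverse exists.
Back-substitute for 1:
1 = 1×4 − 1×3
  = −1×7 + 2×4
  = 2×11 − 3×7
  = −3×18 + 5×11
  = 5×47 − 13×18
So 18⁻¹ ≡ −13 ≡ 34 (mod 47).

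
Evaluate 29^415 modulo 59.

Using repeated squaring:
415 in binary is 110011111, i.e. 415 = 256 + 128 + 16 + 8 + 4 + 2 + 1.
29^1 ≡ 29 (mod 59)
29^2 ≡ 29^2 = 841 ≡ 15 (mod 59)
29^4 ≡ 15^2 = 225 ≡ 48 (mod 59)
29^8 ≡ 48^2 = 2304 ≡ 3 (mod 59)
29^16 ≡ 3^2 = 9 (mod 59)
29^32 ≡ 9^2 = 81 ≡ 22 (mod 59)
29^64 ≡ 22^2 = 484 ≡ 12 (mod 59)
29^128 ≡ 12^2 = 144 ≡ 26 (mod 59)
29^256 ≡ 26^2 = 676 ≡ 27 (mod 59)
29^415 = 29^256 * 29^128 * 29^16 * 29^8 * 29^4 * 29^2 * 29^1 ≡ 27 * 26 * 9 * 3 * 48 * 15 * 29 (mod 59).
Accumulate the product:
27 * 26 = 702 ≡ 53
53 * 9 = 477 ≡ 5
5 * 3 = 15
15 * 48 = 720 ≡ 12
12 * 15 = 180 ≡ 3
3 * 29 = 87 ≡ 28

28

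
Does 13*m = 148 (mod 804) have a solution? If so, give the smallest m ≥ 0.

568

gcd(13, 804) = 1, so a unique solution mod 804 exists.
13⁻¹ ≡ 433 (mod 804).
m ≡ 433*148 ≡ 568 (mod 804).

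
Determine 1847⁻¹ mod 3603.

Run the extended Euclidean algorithm:
3603 = 1·1847 + 1756
1847 = 1·1756 + 91
1756 = 19·91 + 27
91 = 3·27 + 10
27 = 2·10 + 7
10 = 1·7 + 3
7 = 2·3 + 1
3 = 3·1 + 0
gcd(1847, 3603) = 1, so the inverse exists.
Bézout: 1 = 548·3603 − 1069·1847.
So 1847⁻¹ ≡ −1069 ≡ 2534 (mod 3603).

2534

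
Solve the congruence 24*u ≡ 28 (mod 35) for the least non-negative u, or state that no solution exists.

gcd(24, 35) = 1, so a unique solution mod 35 exists.
24⁻¹ ≡ 19 (mod 35).
u ≡ 19*28 ≡ 7 (mod 35).

7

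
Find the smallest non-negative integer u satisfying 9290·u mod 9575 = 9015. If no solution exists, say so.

gcd(9290, 9575) = 5, and 5 | 9015, so solutions exist.
Divide through by 5: 1858·u ≡ 1803 (mod 1915).
1858⁻¹ ≡ 1747 (mod 1915).
u ≡ 1747·1803 ≡ 1581 (mod 1915).
The smallest non-negative solution is u = 1581.

1581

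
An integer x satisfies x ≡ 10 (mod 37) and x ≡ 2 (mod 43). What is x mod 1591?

37⁻¹ mod 43: 37·7 ≡ 1 (mod 43), so 37⁻¹ ≡ 7.
x = 10 + 37·((2 − 10)·7 mod 43) = 10 + 37·30 = 1120.

1120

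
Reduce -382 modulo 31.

-382 = -13·31 + 21, so -382 ≡ 21 (mod 31).

21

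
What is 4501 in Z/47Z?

36

4501 = 95·47 + 36, so 4501 ≡ 36 (mod 47).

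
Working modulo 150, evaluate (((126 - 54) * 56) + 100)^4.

76

126 - 54 = 72
72 * 56 = 4032 ≡ 132 (mod 150)
132 + 100 = 232 ≡ 82 (mod 150)
(82)^4 ≡ 76 (mod 150)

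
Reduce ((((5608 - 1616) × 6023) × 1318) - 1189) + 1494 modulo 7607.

5608 - 1616 = 3992
3992 × 6023 = 24043816 ≡ 5696 (mod 7607)
5696 × 1318 = 7507328 ≡ 6826 (mod 7607)
6826 - 1189 = 5637
5637 + 1494 = 7131

7131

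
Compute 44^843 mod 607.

843 in binary is 1101001011, i.e. 843 = 512 + 256 + 64 + 8 + 2 + 1.
44^1 ≡ 44 (mod 607)
44^2 ≡ 44^2 = 1936 ≡ 115 (mod 607)
44^4 ≡ 115^2 = 13225 ≡ 478 (mod 607)
44^8 ≡ 478^2 = 228484 ≡ 252 (mod 607)
44^16 ≡ 252^2 = 63504 ≡ 376 (mod 607)
44^32 ≡ 376^2 = 141376 ≡ 552 (mod 607)
44^64 ≡ 552^2 = 304704 ≡ 597 (mod 607)
44^128 ≡ 597^2 = 356409 ≡ 100 (mod 607)
44^256 ≡ 100^2 = 10000 ≡ 288 (mod 607)
44^512 ≡ 288^2 = 82944 ≡ 392 (mod 607)
44^843 = 44^512 × 44^256 × 44^64 × 44^8 × 44^2 × 44^1 ≡ 392 × 288 × 597 × 252 × 115 × 44 (mod 607).
Accumulate the product:
392 × 288 = 112896 ≡ 601
601 × 597 = 358797 ≡ 60
60 × 252 = 15120 ≡ 552
552 × 115 = 63480 ≡ 352
352 × 44 = 15488 ≡ 313

313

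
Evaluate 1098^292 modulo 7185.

5061

1098^1 ≡ 1098 (mod 7185)
1098^2 ≡ 1098^2 = 1205604 ≡ 5709 (mod 7185)
1098^4 ≡ 5709^2 = 32592681 ≡ 1521 (mod 7185)
1098^8 ≡ 1521^2 = 2313441 ≡ 7056 (mod 7185)
1098^16 ≡ 7056^2 = 49787136 ≡ 2271 (mod 7185)
1098^32 ≡ 2271^2 = 5157441 ≡ 5796 (mod 7185)
1098^64 ≡ 5796^2 = 33593616 ≡ 3741 (mod 7185)
1098^128 ≡ 3741^2 = 13995081 ≡ 5886 (mod 7185)
1098^256 ≡ 5886^2 = 34644996 ≡ 6111 (mod 7185)
1098^292 = 1098^256 * 1098^32 * 1098^4 ≡ 6111 * 5796 * 1521 (mod 7185).
Accumulate the product:
6111 * 5796 = 35419356 ≡ 4491
4491 * 1521 = 6830811 ≡ 5061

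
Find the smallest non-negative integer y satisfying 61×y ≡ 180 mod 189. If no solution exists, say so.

gcd(61, 189) = 1, so a unique solution mod 189 exists.
61⁻¹ ≡ 31 (mod 189).
y ≡ 31×180 ≡ 99 (mod 189).

99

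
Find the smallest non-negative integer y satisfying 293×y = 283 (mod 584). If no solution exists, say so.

gcd(293, 584) = 1, so a unique solution mod 584 exists.
293⁻¹ ≡ 293 (mod 584).
y ≡ 293×283 ≡ 575 (mod 584).

575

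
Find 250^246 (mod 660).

520

By square-and-multiply:
250^1 ≡ 250 (mod 660)
250^2 ≡ 250^2 = 62500 ≡ 460 (mod 660)
250^4 ≡ 460^2 = 211600 ≡ 400 (mod 660)
250^8 ≡ 400^2 = 160000 ≡ 280 (mod 660)
250^16 ≡ 280^2 = 78400 ≡ 520 (mod 660)
250^32 ≡ 520^2 = 270400 ≡ 460 (mod 660)
250^64 ≡ 460^2 = 211600 ≡ 400 (mod 660)
250^128 ≡ 400^2 = 160000 ≡ 280 (mod 660)
250^246 = 250^128 × 250^64 × 250^32 × 250^16 × 250^4 × 250^2 ≡ 280 × 400 × 460 × 520 × 400 × 460 (mod 660).
Accumulate the product:
280 × 400 = 112000 ≡ 460
460 × 460 = 211600 ≡ 400
400 × 520 = 208000 ≡ 100
100 × 400 = 40000 ≡ 400
400 × 460 = 184000 ≡ 520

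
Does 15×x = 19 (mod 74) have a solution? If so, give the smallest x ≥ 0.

21

gcd(15, 74) = 1, so a unique solution mod 74 exists.
15⁻¹ ≡ 5 (mod 74).
x ≡ 5×19 ≡ 21 (mod 74).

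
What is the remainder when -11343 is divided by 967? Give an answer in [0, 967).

-11343 = -12·967 + 261, so -11343 ≡ 261 (mod 967).

261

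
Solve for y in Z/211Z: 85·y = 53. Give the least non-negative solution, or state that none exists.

18

gcd(85, 211) = 1, so a unique solution mod 211 exists.
85⁻¹ ≡ 72 (mod 211).
y ≡ 72·53 ≡ 18 (mod 211).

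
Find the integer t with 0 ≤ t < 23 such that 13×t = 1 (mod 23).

16

Run the extended Euclidean algorithm:
23 = 1×13 + 10
13 = 1×10 + 3
10 = 3×3 + 1
3 = 3×1 + 0
gcd(13, 23) = 1, so the inverse exists.
Back-substitute for 1:
1 = 1×10 − 3×3
  = −3×13 + 4×10
  = 4×23 − 7×13
So 13⁻¹ ≡ −7 ≡ 16 (mod 23).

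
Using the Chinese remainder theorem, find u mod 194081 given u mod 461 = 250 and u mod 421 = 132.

183267

461⁻¹ mod 421: 461*200 ≡ 1 (mod 421), so 461⁻¹ ≡ 200.
u = 250 + 461*((132 − 250)*200 mod 421) = 250 + 461*397 = 183267.
Check: 183267 mod 461 = 250, 183267 mod 421 = 132. ✓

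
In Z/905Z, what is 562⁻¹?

343

Apply the Euclidean algorithm and back-substitute:
905 = 1·562 + 343
562 = 1·343 + 219
343 = 1·219 + 124
219 = 1·124 + 95
124 = 1·95 + 29
95 = 3·29 + 8
29 = 3·8 + 5
8 = 1·5 + 3
5 = 1·3 + 2
3 = 1·2 + 1
2 = 2·1 + 0
gcd(562, 905) = 1, so the inverse exists.
Bézout: 1 = −213·905 + 343·562.
So 562⁻¹ ≡ 343 (mod 905).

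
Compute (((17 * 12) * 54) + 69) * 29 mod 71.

17 * 12 = 204 ≡ 62 (mod 71)
62 * 54 = 3348 ≡ 11 (mod 71)
11 + 69 = 80 ≡ 9 (mod 71)
9 * 29 = 261 ≡ 48 (mod 71)

48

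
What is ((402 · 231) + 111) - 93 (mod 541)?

369

402 · 231 = 92862 ≡ 351 (mod 541)
351 + 111 = 462
462 - 93 = 369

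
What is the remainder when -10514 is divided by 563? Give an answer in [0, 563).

183

-10514 = -19×563 + 183, so -10514 ≡ 183 (mod 563).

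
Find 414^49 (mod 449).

414

By square-and-multiply:
414^1 ≡ 414 (mod 449)
414^2 ≡ 414^2 = 171396 ≡ 327 (mod 449)
414^4 ≡ 327^2 = 106929 ≡ 67 (mod 449)
414^8 ≡ 67^2 = 4489 ≡ 448 (mod 449)
414^16 ≡ 448^2 = 200704 ≡ 1 (mod 449)
414^32 ≡ 1^2 = 1 (mod 449)
414^49 = 414^32 * 414^16 * 414^1 ≡ 1 * 1 * 414 (mod 449).
Accumulate the product:
1 * 1 = 1
1 * 414 = 414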